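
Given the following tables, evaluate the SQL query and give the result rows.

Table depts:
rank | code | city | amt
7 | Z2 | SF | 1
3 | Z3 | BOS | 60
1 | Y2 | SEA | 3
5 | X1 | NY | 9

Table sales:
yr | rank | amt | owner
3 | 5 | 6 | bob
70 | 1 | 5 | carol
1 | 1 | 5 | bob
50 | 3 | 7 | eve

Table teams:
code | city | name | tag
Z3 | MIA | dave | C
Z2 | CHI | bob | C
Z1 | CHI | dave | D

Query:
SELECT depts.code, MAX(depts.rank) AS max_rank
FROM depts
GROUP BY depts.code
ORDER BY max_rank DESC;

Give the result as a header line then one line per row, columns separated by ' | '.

== RESULT ==
depts.code | max_rank
Z2 | 7
X1 | 5
Z3 | 3
Y2 | 1

Derivation:
After GROUP BY (4 rows):
depts.code | max_rank
Z2 | 7
Z3 | 3
Y2 | 1
X1 | 5
After ORDER BY (4 rows):
depts.code | max_rank
Z2 | 7
X1 | 5
Z3 | 3
Y2 | 1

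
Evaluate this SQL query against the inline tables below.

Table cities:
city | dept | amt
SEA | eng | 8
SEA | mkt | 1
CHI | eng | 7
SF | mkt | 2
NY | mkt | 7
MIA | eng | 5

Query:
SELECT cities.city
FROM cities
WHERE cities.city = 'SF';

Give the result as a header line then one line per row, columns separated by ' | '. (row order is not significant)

== RESULT ==
cities.city
SF

Derivation:
After WHERE (1 rows):
cities.city | cities.dept | cities.amt
SF | mkt | 2
After SELECT (1 rows):
cities.city
SF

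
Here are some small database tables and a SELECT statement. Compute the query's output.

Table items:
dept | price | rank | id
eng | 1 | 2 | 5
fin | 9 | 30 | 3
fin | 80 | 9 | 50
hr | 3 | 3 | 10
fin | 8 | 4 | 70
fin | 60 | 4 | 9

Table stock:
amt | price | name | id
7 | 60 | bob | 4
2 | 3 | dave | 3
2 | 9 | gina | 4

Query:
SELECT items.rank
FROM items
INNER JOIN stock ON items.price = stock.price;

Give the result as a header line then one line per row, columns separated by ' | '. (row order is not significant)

After JOIN stock (3 rows):
items.dept | items.price | items.rank | items.id | stock.amt | stock.price | stock.name | stock.id
fin | 9 | 30 | 3 | 2 | 9 | gina | 4
hr | 3 | 3 | 10 | 2 | 3 | dave | 3
fin | 60 | 4 | 9 | 7 | 60 | bob | 4
After SELECT (3 rows):
items.rank
30
3
4

== RESULT ==
items.rank
30
3
4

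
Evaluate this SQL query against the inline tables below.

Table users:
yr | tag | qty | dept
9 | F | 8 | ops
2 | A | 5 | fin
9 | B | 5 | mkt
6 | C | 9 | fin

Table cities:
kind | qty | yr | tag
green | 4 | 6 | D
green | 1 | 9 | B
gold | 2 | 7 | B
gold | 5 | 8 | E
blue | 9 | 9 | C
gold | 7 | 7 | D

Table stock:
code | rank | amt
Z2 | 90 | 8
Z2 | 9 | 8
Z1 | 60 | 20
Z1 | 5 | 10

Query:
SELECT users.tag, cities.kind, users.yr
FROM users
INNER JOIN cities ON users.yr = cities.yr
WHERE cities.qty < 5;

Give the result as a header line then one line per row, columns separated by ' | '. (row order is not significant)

After JOIN cities (5 rows):
users.yr | users.tag | users.qty | users.dept | cities.kind | cities.qty | cities.yr | cities.tag
9 | F | 8 | ops | green | 1 | 9 | B
9 | F | 8 | ops | blue | 9 | 9 | C
9 | B | 5 | mkt | green | 1 | 9 | B
9 | B | 5 | mkt | blue | 9 | 9 | C
6 | C | 9 | fin | green | 4 | 6 | D
After WHERE (3 rows):
users.yr | users.tag | users.qty | users.dept | cities.kind | cities.qty | cities.yr | cities.tag
9 | F | 8 | ops | green | 1 | 9 | B
9 | B | 5 | mkt | green | 1 | 9 | B
6 | C | 9 | fin | green | 4 | 6 | D
After SELECT (3 rows):
users.tag | cities.kind | users.yr
F | green | 9
B | green | 9
C | green | 6

== RESULT ==
users.tag | cities.kind | users.yr
F | green | 9
B | green | 9
C | green | 6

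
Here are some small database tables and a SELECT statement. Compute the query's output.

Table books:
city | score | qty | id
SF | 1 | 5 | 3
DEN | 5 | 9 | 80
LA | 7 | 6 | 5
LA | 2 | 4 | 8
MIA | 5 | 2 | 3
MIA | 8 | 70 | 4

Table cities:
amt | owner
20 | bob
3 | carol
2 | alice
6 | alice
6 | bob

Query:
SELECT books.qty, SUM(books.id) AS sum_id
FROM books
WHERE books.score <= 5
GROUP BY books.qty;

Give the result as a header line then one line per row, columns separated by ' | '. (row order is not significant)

== RESULT ==
books.qty | sum_id
5 | 3
9 | 80
4 | 8
2 | 3

Derivation:
After WHERE (4 rows):
books.city | books.score | books.qty | books.id
SF | 1 | 5 | 3
DEN | 5 | 9 | 80
LA | 2 | 4 | 8
MIA | 5 | 2 | 3
After GROUP BY (4 rows):
books.qty | sum_id
5 | 3
9 | 80
4 | 8
2 | 3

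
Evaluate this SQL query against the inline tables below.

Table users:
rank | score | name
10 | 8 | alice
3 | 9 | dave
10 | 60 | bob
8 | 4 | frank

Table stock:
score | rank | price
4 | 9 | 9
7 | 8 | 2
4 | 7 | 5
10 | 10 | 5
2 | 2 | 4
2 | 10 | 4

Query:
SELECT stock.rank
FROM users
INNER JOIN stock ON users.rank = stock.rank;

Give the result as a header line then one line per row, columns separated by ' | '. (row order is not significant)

After JOIN stock (5 rows):
users.rank | users.score | users.name | stock.score | stock.rank | stock.price
10 | 8 | alice | 10 | 10 | 5
10 | 8 | alice | 2 | 10 | 4
10 | 60 | bob | 10 | 10 | 5
10 | 60 | bob | 2 | 10 | 4
8 | 4 | frank | 7 | 8 | 2
After SELECT (5 rows):
stock.rank
10
10
10
10
8

== RESULT ==
stock.rank
10
10
10
10
8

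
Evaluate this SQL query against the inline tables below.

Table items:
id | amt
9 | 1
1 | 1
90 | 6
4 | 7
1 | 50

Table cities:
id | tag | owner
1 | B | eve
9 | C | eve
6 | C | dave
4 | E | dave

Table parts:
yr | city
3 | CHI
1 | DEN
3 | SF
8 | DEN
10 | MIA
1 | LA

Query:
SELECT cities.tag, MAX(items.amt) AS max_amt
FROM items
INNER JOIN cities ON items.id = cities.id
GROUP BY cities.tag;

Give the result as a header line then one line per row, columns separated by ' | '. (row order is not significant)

After JOIN cities (4 rows):
items.id | items.amt | cities.id | cities.tag | cities.owner
9 | 1 | 9 | C | eve
1 | 1 | 1 | B | eve
4 | 7 | 4 | E | dave
1 | 50 | 1 | B | eve
After GROUP BY (3 rows):
cities.tag | max_amt
C | 1
B | 50
E | 7

== RESULT ==
cities.tag | max_amt
C | 1
B | 50
E | 7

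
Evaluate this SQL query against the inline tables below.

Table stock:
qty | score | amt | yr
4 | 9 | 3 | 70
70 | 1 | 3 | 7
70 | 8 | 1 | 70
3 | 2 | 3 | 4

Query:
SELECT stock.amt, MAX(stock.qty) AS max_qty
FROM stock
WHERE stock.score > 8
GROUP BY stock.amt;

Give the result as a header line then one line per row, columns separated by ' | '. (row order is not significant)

== RESULT ==
stock.amt | max_qty
3 | 4

Derivation:
After WHERE (1 rows):
stock.qty | stock.score | stock.amt | stock.yr
4 | 9 | 3 | 70
After GROUP BY (1 rows):
stock.amt | max_qty
3 | 4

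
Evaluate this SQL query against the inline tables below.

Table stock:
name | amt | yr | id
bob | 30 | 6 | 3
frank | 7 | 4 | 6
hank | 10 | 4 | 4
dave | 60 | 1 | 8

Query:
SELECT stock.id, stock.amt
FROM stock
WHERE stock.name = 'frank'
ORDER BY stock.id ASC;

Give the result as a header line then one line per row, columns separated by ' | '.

== RESULT ==
stock.id | stock.amt
6 | 7

Derivation:
After WHERE (1 rows):
stock.name | stock.amt | stock.yr | stock.id
frank | 7 | 4 | 6
After SELECT (1 rows):
stock.id | stock.amt
6 | 7
After ORDER BY (1 rows):
stock.id | stock.amt
6 | 7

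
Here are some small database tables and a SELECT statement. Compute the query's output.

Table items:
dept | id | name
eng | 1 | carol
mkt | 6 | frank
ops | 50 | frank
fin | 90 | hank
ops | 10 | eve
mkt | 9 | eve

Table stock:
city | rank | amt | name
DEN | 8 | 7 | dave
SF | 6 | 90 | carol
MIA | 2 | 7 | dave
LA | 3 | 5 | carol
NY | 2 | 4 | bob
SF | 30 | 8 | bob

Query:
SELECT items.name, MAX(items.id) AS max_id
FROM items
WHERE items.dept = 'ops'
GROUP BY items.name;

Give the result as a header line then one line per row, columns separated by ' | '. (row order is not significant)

== RESULT ==
items.name | max_id
frank | 50
eve | 10

Derivation:
After WHERE (2 rows):
items.dept | items.id | items.name
ops | 50 | frank
ops | 10 | eve
After GROUP BY (2 rows):
items.name | max_id
frank | 50
eve | 10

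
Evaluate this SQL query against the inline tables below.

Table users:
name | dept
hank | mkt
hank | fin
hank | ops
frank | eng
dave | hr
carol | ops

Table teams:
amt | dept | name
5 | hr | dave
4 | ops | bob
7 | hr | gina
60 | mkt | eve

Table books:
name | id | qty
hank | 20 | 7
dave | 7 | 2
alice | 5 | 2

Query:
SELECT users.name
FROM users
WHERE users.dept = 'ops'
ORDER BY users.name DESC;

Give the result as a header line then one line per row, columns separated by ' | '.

== RESULT ==
users.name
hank
carol

Derivation:
After WHERE (2 rows):
users.name | users.dept
hank | ops
carol | ops
After SELECT (2 rows):
users.name
hank
carol
After ORDER BY (2 rows):
users.name
hank
carol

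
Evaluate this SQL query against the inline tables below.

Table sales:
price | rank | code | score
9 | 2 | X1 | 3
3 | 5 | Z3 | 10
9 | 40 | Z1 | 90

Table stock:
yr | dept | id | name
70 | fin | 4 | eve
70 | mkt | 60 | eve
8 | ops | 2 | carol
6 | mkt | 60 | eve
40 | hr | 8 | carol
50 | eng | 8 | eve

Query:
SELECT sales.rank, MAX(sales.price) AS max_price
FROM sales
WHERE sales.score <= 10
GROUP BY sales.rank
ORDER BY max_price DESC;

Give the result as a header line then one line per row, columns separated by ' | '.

== RESULT ==
sales.rank | max_price
2 | 9
5 | 3

Derivation:
After WHERE (2 rows):
sales.price | sales.rank | sales.code | sales.score
9 | 2 | X1 | 3
3 | 5 | Z3 | 10
After GROUP BY (2 rows):
sales.rank | max_price
2 | 9
5 | 3
After ORDER BY (2 rows):
sales.rank | max_price
2 | 9
5 | 3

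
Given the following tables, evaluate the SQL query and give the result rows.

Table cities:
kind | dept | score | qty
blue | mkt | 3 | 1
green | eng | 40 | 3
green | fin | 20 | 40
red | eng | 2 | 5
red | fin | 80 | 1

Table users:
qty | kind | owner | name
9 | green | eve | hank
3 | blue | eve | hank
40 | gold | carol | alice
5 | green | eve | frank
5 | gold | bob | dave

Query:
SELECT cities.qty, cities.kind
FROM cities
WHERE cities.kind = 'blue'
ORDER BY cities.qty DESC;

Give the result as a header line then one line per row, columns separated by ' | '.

== RESULT ==
cities.qty | cities.kind
1 | blue

Derivation:
After WHERE (1 rows):
cities.kind | cities.dept | cities.score | cities.qty
blue | mkt | 3 | 1
After SELECT (1 rows):
cities.qty | cities.kind
1 | blue
After ORDER BY (1 rows):
cities.qty | cities.kind
1 | blue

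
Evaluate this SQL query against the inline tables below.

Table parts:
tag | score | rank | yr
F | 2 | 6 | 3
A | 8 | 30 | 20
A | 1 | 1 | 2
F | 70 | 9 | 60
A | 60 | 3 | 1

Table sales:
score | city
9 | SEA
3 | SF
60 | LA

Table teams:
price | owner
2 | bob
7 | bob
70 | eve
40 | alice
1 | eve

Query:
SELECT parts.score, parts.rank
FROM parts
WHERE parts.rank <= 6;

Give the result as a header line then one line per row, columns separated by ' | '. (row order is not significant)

== RESULT ==
parts.score | parts.rank
2 | 6
1 | 1
60 | 3

Derivation:
After WHERE (3 rows):
parts.tag | parts.score | parts.rank | parts.yr
F | 2 | 6 | 3
A | 1 | 1 | 2
A | 60 | 3 | 1
After SELECT (3 rows):
parts.score | parts.rank
2 | 6
1 | 1
60 | 3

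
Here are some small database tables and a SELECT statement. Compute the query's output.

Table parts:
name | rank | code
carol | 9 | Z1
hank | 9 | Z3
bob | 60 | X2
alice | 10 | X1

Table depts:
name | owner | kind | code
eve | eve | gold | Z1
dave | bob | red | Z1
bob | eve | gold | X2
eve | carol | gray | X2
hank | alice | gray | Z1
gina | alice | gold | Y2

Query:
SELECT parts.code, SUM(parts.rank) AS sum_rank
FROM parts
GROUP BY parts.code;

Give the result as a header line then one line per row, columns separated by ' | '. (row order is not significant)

== RESULT ==
parts.code | sum_rank
Z1 | 9
Z3 | 9
X2 | 60
X1 | 10

Derivation:
After GROUP BY (4 rows):
parts.code | sum_rank
Z1 | 9
Z3 | 9
X2 | 60
X1 | 10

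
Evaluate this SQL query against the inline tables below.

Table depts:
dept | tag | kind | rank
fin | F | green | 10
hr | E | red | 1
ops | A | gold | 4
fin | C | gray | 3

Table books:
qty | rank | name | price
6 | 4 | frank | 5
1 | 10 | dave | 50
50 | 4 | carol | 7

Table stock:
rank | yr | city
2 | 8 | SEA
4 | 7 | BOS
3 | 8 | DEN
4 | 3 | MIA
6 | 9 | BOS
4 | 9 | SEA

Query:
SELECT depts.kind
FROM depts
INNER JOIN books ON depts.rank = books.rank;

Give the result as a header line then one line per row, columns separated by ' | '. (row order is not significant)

== RESULT ==
depts.kind
green
gold
gold

Derivation:
After JOIN books (3 rows):
depts.dept | depts.tag | depts.kind | depts.rank | books.qty | books.rank | books.name | books.price
fin | F | green | 10 | 1 | 10 | dave | 50
ops | A | gold | 4 | 6 | 4 | frank | 5
ops | A | gold | 4 | 50 | 4 | carol | 7
After SELECT (3 rows):
depts.kind
green
gold
gold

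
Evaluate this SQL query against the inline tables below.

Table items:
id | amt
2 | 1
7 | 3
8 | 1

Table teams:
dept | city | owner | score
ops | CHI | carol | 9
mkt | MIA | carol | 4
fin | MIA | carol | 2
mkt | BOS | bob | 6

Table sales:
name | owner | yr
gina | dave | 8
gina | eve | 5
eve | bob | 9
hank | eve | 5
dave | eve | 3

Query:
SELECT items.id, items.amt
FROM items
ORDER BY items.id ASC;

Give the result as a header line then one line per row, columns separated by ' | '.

== RESULT ==
items.id | items.amt
2 | 1
7 | 3
8 | 1

Derivation:
After SELECT (3 rows):
items.id | items.amt
2 | 1
7 | 3
8 | 1
After ORDER BY (3 rows):
items.id | items.amt
2 | 1
7 | 3
8 | 1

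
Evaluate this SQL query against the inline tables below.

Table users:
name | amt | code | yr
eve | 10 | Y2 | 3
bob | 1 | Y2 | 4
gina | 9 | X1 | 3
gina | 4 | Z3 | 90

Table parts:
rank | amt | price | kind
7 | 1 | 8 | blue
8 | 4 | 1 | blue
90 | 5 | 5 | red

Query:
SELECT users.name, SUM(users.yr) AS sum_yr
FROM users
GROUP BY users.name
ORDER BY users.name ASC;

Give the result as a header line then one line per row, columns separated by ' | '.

After GROUP BY (3 rows):
users.name | sum_yr
eve | 3
bob | 4
gina | 93
After ORDER BY (3 rows):
users.name | sum_yr
bob | 4
eve | 3
gina | 93

== RESULT ==
users.name | sum_yr
bob | 4
eve | 3
gina | 93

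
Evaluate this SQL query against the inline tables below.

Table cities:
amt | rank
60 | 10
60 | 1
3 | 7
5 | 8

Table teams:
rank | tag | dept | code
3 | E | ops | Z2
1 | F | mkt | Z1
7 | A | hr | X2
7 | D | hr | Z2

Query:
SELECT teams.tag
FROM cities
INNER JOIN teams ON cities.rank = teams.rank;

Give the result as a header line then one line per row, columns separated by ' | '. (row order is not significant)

After JOIN teams (3 rows):
cities.amt | cities.rank | teams.rank | teams.tag | teams.dept | teams.code
60 | 1 | 1 | F | mkt | Z1
3 | 7 | 7 | A | hr | X2
3 | 7 | 7 | D | hr | Z2
After SELECT (3 rows):
teams.tag
F
A
D

== RESULT ==
teams.tag
F
A
D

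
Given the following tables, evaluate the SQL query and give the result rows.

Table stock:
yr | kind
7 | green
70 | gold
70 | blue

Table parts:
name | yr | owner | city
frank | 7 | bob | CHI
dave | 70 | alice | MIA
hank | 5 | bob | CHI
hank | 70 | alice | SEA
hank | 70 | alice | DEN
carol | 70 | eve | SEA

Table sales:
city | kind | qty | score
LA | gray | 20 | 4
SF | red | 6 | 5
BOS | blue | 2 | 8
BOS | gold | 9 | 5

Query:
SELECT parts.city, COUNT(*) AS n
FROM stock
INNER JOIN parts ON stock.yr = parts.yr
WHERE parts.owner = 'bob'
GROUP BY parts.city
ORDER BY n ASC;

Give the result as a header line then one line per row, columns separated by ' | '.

== RESULT ==
parts.city | n
CHI | 1

Derivation:
After JOIN parts (9 rows):
stock.yr | stock.kind | parts.name | parts.yr | parts.owner | parts.city
7 | green | frank | 7 | bob | CHI
70 | gold | dave | 70 | alice | MIA
70 | gold | hank | 70 | alice | SEA
70 | gold | hank | 70 | alice | DEN
70 | gold | carol | 70 | eve | SEA
70 | blue | dave | 70 | alice | MIA
70 | blue | hank | 70 | alice | SEA
70 | blue | hank | 70 | alice | DEN
70 | blue | carol | 70 | eve | SEA
After WHERE (1 rows):
stock.yr | stock.kind | parts.name | parts.yr | parts.owner | parts.city
7 | green | frank | 7 | bob | CHI
After GROUP BY (1 rows):
parts.city | n
CHI | 1
After ORDER BY (1 rows):
parts.city | n
CHI | 1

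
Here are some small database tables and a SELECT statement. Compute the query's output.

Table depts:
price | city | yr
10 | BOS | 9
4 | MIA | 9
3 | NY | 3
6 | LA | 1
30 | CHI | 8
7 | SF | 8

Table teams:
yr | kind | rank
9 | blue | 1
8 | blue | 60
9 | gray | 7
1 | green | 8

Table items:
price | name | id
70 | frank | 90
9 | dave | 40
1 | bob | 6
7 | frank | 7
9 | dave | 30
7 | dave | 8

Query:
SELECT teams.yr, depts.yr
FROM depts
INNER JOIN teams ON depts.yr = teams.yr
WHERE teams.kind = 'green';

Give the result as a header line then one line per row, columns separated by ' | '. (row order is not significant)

== RESULT ==
teams.yr | depts.yr
1 | 1

Derivation:
After JOIN teams (7 rows):
depts.price | depts.city | depts.yr | teams.yr | teams.kind | teams.rank
10 | BOS | 9 | 9 | blue | 1
10 | BOS | 9 | 9 | gray | 7
4 | MIA | 9 | 9 | blue | 1
4 | MIA | 9 | 9 | gray | 7
6 | LA | 1 | 1 | green | 8
30 | CHI | 8 | 8 | blue | 60
7 | SF | 8 | 8 | blue | 60
After WHERE (1 rows):
depts.price | depts.city | depts.yr | teams.yr | teams.kind | teams.rank
6 | LA | 1 | 1 | green | 8
After SELECT (1 rows):
teams.yr | depts.yr
1 | 1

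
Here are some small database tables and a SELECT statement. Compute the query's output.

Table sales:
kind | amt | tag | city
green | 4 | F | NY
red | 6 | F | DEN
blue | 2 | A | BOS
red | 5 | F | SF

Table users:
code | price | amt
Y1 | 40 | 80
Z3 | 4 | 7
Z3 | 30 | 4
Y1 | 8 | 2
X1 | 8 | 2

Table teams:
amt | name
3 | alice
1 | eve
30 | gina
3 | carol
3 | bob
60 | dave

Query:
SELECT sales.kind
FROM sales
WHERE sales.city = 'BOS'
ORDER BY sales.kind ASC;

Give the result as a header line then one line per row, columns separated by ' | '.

After WHERE (1 rows):
sales.kind | sales.amt | sales.tag | sales.city
blue | 2 | A | BOS
After SELECT (1 rows):
sales.kind
blue
After ORDER BY (1 rows):
sales.kind
blue

== RESULT ==
sales.kind
blue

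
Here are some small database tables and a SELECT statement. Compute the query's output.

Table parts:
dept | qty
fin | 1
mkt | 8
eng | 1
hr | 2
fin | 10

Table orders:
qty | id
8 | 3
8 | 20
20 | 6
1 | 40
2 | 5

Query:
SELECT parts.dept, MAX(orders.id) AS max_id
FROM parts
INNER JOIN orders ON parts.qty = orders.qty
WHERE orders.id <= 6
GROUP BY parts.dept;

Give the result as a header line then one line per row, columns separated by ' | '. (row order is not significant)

After JOIN orders (5 rows):
parts.dept | parts.qty | orders.qty | orders.id
fin | 1 | 1 | 40
mkt | 8 | 8 | 3
mkt | 8 | 8 | 20
eng | 1 | 1 | 40
hr | 2 | 2 | 5
After WHERE (2 rows):
parts.dept | parts.qty | orders.qty | orders.id
mkt | 8 | 8 | 3
hr | 2 | 2 | 5
After GROUP BY (2 rows):
parts.dept | max_id
mkt | 3
hr | 5

== RESULT ==
parts.dept | max_id
mkt | 3
hr | 5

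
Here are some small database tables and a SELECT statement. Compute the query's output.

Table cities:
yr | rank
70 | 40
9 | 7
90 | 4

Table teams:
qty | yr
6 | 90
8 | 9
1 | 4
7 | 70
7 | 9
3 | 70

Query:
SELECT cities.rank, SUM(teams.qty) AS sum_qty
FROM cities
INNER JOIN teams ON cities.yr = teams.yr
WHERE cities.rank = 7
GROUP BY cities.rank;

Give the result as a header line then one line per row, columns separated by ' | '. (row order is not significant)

After JOIN teams (5 rows):
cities.yr | cities.rank | teams.qty | teams.yr
70 | 40 | 7 | 70
70 | 40 | 3 | 70
9 | 7 | 8 | 9
9 | 7 | 7 | 9
90 | 4 | 6 | 90
After WHERE (2 rows):
cities.yr | cities.rank | teams.qty | teams.yr
9 | 7 | 8 | 9
9 | 7 | 7 | 9
After GROUP BY (1 rows):
cities.rank | sum_qty
7 | 15

== RESULT ==
cities.rank | sum_qty
7 | 15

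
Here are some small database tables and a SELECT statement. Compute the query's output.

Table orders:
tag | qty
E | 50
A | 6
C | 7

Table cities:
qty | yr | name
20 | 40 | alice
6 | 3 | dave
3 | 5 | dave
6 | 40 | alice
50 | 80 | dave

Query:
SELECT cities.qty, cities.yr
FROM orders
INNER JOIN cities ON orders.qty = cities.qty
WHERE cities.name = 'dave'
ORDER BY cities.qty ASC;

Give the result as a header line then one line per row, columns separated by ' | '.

After JOIN cities (3 rows):
orders.tag | orders.qty | cities.qty | cities.yr | cities.name
E | 50 | 50 | 80 | dave
A | 6 | 6 | 3 | dave
A | 6 | 6 | 40 | alice
After WHERE (2 rows):
orders.tag | orders.qty | cities.qty | cities.yr | cities.name
E | 50 | 50 | 80 | dave
A | 6 | 6 | 3 | dave
After SELECT (2 rows):
cities.qty | cities.yr
50 | 80
6 | 3
After ORDER BY (2 rows):
cities.qty | cities.yr
6 | 3
50 | 80

== RESULT ==
cities.qty | cities.yr
6 | 3
50 | 80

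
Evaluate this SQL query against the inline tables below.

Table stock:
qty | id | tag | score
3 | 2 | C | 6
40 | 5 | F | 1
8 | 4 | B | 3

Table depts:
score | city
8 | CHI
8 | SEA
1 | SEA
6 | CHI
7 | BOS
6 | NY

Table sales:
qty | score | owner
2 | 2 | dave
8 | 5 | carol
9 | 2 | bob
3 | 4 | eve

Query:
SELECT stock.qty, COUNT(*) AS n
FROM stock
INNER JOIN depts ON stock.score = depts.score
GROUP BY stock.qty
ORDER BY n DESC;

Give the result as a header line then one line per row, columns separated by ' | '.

== RESULT ==
stock.qty | n
3 | 2
40 | 1

Derivation:
After JOIN depts (3 rows):
stock.qty | stock.id | stock.tag | stock.score | depts.score | depts.city
3 | 2 | C | 6 | 6 | CHI
3 | 2 | C | 6 | 6 | NY
40 | 5 | F | 1 | 1 | SEA
After GROUP BY (2 rows):
stock.qty | n
3 | 2
40 | 1
After ORDER BY (2 rows):
stock.qty | n
3 | 2
40 | 1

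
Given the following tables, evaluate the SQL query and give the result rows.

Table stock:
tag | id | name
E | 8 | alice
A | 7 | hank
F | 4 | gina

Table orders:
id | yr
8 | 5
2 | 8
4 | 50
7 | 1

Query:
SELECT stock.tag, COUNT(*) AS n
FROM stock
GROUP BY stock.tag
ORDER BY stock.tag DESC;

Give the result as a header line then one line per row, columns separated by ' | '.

After GROUP BY (3 rows):
stock.tag | n
E | 1
A | 1
F | 1
After ORDER BY (3 rows):
stock.tag | n
F | 1
E | 1
A | 1

== RESULT ==
stock.tag | n
F | 1
E | 1
A | 1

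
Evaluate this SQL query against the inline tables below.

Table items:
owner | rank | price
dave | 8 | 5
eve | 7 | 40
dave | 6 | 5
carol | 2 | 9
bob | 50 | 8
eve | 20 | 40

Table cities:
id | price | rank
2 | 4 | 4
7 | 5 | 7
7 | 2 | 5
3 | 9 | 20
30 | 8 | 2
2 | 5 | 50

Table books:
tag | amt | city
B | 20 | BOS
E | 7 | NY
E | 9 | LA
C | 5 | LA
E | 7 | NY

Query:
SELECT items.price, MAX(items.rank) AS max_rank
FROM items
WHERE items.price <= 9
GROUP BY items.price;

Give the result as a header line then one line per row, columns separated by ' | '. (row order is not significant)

After WHERE (4 rows):
items.owner | items.rank | items.price
dave | 8 | 5
dave | 6 | 5
carol | 2 | 9
bob | 50 | 8
After GROUP BY (3 rows):
items.price | max_rank
5 | 8
9 | 2
8 | 50

== RESULT ==
items.price | max_rank
5 | 8
9 | 2
8 | 50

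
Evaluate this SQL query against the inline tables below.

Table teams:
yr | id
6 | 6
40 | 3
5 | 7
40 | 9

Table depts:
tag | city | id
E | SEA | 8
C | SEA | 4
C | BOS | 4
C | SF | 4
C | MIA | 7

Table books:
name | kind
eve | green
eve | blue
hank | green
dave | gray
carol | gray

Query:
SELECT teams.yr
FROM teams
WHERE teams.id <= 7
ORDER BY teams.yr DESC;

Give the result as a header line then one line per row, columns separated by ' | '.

After WHERE (3 rows):
teams.yr | teams.id
6 | 6
40 | 3
5 | 7
After SELECT (3 rows):
teams.yr
6
40
5
After ORDER BY (3 rows):
teams.yr
40
6
5

== RESULT ==
teams.yr
40
6
5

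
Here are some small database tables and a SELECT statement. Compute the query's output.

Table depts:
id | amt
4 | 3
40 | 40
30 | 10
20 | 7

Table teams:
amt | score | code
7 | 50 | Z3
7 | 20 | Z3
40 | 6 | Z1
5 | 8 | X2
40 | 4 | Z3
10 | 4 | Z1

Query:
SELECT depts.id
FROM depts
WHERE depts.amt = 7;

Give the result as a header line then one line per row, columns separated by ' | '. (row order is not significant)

== RESULT ==
depts.id
20

Derivation:
After WHERE (1 rows):
depts.id | depts.amt
20 | 7
After SELECT (1 rows):
depts.id
20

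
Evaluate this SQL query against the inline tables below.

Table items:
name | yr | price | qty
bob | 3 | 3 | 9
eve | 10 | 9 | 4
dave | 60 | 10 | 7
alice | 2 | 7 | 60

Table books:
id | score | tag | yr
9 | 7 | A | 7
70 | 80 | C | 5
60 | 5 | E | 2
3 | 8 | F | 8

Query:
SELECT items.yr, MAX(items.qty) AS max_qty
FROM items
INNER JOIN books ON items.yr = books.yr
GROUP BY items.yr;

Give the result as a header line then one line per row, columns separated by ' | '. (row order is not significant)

== RESULT ==
items.yr | max_qty
2 | 60

Derivation:
After JOIN books (1 rows):
items.name | items.yr | items.price | items.qty | books.id | books.score | books.tag | books.yr
alice | 2 | 7 | 60 | 60 | 5 | E | 2
After GROUP BY (1 rows):
items.yr | max_qty
2 | 60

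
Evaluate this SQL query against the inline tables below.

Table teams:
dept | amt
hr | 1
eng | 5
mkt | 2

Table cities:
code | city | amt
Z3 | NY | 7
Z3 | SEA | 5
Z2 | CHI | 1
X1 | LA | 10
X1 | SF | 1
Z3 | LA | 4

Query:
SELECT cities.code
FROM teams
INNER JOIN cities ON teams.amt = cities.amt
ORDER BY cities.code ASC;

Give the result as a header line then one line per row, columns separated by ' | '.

After JOIN cities (3 rows):
teams.dept | teams.amt | cities.code | cities.city | cities.amt
hr | 1 | Z2 | CHI | 1
hr | 1 | X1 | SF | 1
eng | 5 | Z3 | SEA | 5
After SELECT (3 rows):
cities.code
Z2
X1
Z3
After ORDER BY (3 rows):
cities.code
X1
Z2
Z3

== RESULT ==
cities.code
X1
Z2
Z3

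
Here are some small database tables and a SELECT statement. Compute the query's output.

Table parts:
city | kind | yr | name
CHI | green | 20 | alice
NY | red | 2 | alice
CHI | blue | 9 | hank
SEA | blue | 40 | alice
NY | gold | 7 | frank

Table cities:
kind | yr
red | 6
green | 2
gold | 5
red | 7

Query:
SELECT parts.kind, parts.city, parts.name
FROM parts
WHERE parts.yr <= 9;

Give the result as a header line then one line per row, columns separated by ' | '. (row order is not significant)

== RESULT ==
parts.kind | parts.city | parts.name
red | NY | alice
blue | CHI | hank
gold | NY | frank

Derivation:
After WHERE (3 rows):
parts.city | parts.kind | parts.yr | parts.name
NY | red | 2 | alice
CHI | blue | 9 | hank
NY | gold | 7 | frank
After SELECT (3 rows):
parts.kind | parts.city | parts.name
red | NY | alice
blue | CHI | hank
gold | NY | frank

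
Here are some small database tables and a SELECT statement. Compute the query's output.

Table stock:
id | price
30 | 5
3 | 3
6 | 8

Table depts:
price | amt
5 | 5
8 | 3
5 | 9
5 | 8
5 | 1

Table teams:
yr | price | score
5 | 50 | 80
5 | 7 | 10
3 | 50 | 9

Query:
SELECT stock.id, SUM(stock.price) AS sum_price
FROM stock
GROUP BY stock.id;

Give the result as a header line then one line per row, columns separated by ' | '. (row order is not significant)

After GROUP BY (3 rows):
stock.id | sum_price
30 | 5
3 | 3
6 | 8

== RESULT ==
stock.id | sum_price
30 | 5
3 | 3
6 | 8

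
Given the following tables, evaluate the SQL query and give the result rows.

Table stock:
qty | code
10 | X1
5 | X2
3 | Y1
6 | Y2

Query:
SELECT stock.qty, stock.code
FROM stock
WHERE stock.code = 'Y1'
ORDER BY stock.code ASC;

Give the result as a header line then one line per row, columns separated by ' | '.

== RESULT ==
stock.qty | stock.code
3 | Y1

Derivation:
After WHERE (1 rows):
stock.qty | stock.code
3 | Y1
After SELECT (1 rows):
stock.qty | stock.code
3 | Y1
After ORDER BY (1 rows):
stock.qty | stock.code
3 | Y1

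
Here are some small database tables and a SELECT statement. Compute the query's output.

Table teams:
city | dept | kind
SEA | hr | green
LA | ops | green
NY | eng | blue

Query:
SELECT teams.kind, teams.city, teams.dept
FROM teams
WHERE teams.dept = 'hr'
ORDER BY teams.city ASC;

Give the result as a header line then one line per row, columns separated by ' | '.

After WHERE (1 rows):
teams.city | teams.dept | teams.kind
SEA | hr | green
After SELECT (1 rows):
teams.kind | teams.city | teams.dept
green | SEA | hr
After ORDER BY (1 rows):
teams.kind | teams.city | teams.dept
green | SEA | hr

== RESULT ==
teams.kind | teams.city | teams.dept
green | SEA | hr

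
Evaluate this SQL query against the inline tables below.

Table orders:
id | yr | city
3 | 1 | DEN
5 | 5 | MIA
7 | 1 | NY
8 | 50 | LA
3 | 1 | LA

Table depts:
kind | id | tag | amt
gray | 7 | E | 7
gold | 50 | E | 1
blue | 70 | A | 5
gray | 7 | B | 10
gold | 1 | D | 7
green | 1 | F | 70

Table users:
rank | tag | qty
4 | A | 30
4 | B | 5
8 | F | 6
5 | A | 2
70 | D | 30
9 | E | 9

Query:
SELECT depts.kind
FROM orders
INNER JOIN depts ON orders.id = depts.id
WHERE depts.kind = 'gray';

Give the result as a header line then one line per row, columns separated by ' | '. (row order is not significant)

After JOIN depts (2 rows):
orders.id | orders.yr | orders.city | depts.kind | depts.id | depts.tag | depts.amt
7 | 1 | NY | gray | 7 | E | 7
7 | 1 | NY | gray | 7 | B | 10
After WHERE (2 rows):
orders.id | orders.yr | orders.city | depts.kind | depts.id | depts.tag | depts.amt
7 | 1 | NY | gray | 7 | E | 7
7 | 1 | NY | gray | 7 | B | 10
After SELECT (2 rows):
depts.kind
gray
gray

== RESULT ==
depts.kind
gray
gray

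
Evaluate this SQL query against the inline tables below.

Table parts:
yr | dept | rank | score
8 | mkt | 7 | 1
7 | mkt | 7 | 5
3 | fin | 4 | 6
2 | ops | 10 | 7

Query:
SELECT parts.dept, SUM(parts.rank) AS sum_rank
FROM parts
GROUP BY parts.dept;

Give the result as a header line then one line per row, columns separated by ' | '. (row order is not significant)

After GROUP BY (3 rows):
parts.dept | sum_rank
mkt | 14
fin | 4
ops | 10

== RESULT ==
parts.dept | sum_rank
mkt | 14
fin | 4
ops | 10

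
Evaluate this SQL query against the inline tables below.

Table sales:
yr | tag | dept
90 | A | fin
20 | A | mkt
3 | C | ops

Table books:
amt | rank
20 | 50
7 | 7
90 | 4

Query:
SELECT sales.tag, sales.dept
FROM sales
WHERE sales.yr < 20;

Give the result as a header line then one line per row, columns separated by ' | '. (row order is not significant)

== RESULT ==
sales.tag | sales.dept
C | ops

Derivation:
After WHERE (1 rows):
sales.yr | sales.tag | sales.dept
3 | C | ops
After SELECT (1 rows):
sales.tag | sales.dept
C | ops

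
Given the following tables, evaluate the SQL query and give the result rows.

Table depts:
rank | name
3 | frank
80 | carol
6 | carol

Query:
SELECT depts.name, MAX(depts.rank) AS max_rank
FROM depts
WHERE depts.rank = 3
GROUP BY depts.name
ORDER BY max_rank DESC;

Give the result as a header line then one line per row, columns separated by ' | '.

== RESULT ==
depts.name | max_rank
frank | 3

Derivation:
After WHERE (1 rows):
depts.rank | depts.name
3 | frank
After GROUP BY (1 rows):
depts.name | max_rank
frank | 3
After ORDER BY (1 rows):
depts.name | max_rank
frank | 3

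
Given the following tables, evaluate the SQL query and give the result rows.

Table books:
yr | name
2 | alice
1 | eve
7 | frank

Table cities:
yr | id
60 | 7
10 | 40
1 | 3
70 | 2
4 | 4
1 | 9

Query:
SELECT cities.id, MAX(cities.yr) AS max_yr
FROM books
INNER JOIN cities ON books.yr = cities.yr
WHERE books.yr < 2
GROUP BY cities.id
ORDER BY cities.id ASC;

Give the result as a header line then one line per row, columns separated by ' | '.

== RESULT ==
cities.id | max_yr
3 | 1
9 | 1

Derivation:
After JOIN cities (2 rows):
books.yr | books.name | cities.yr | cities.id
1 | eve | 1 | 3
1 | eve | 1 | 9
After WHERE (2 rows):
books.yr | books.name | cities.yr | cities.id
1 | eve | 1 | 3
1 | eve | 1 | 9
After GROUP BY (2 rows):
cities.id | max_yr
3 | 1
9 | 1
After ORDER BY (2 rows):
cities.id | max_yr
3 | 1
9 | 1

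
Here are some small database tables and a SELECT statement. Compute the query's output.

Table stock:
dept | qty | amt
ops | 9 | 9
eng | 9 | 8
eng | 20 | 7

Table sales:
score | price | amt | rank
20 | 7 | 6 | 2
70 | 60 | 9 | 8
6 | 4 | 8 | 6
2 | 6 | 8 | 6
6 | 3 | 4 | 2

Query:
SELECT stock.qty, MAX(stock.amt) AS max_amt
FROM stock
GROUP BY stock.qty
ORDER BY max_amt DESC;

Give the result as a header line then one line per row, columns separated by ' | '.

After GROUP BY (2 rows):
stock.qty | max_amt
9 | 9
20 | 7
After ORDER BY (2 rows):
stock.qty | max_amt
9 | 9
20 | 7

== RESULT ==
stock.qty | max_amt
9 | 9
20 | 7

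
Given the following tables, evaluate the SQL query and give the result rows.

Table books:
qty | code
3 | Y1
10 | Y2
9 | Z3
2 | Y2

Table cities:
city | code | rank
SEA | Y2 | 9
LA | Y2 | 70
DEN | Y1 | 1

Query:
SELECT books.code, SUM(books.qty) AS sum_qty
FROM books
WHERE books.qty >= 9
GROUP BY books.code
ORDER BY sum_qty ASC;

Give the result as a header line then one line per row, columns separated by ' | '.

After WHERE (2 rows):
books.qty | books.code
10 | Y2
9 | Z3
After GROUP BY (2 rows):
books.code | sum_qty
Y2 | 10
Z3 | 9
After ORDER BY (2 rows):
books.code | sum_qty
Z3 | 9
Y2 | 10

== RESULT ==
books.code | sum_qty
Z3 | 9
Y2 | 10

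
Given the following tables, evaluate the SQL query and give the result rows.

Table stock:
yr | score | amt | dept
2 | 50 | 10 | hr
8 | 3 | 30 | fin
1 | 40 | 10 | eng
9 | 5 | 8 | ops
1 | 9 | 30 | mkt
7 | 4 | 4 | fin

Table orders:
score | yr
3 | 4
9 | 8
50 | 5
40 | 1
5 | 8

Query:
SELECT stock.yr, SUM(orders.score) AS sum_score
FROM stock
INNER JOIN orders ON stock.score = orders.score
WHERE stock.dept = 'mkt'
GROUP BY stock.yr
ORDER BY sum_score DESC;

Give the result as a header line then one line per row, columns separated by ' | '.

== RESULT ==
stock.yr | sum_score
1 | 9

Derivation:
After JOIN orders (5 rows):
stock.yr | stock.score | stock.amt | stock.dept | orders.score | orders.yr
2 | 50 | 10 | hr | 50 | 5
8 | 3 | 30 | fin | 3 | 4
1 | 40 | 10 | eng | 40 | 1
9 | 5 | 8 | ops | 5 | 8
1 | 9 | 30 | mkt | 9 | 8
After WHERE (1 rows):
stock.yr | stock.score | stock.amt | stock.dept | orders.score | orders.yr
1 | 9 | 30 | mkt | 9 | 8
After GROUP BY (1 rows):
stock.yr | sum_score
1 | 9
After ORDER BY (1 rows):
stock.yr | sum_score
1 | 9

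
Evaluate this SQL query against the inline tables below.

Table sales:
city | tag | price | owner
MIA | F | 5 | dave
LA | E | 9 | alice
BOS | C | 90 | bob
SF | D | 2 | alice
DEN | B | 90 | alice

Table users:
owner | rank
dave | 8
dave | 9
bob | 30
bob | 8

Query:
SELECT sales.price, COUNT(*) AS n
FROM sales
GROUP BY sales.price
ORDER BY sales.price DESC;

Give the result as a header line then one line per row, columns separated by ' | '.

After GROUP BY (4 rows):
sales.price | n
5 | 1
9 | 1
90 | 2
2 | 1
After ORDER BY (4 rows):
sales.price | n
90 | 2
9 | 1
5 | 1
2 | 1

== RESULT ==
sales.price | n
90 | 2
9 | 1
5 | 1
2 | 1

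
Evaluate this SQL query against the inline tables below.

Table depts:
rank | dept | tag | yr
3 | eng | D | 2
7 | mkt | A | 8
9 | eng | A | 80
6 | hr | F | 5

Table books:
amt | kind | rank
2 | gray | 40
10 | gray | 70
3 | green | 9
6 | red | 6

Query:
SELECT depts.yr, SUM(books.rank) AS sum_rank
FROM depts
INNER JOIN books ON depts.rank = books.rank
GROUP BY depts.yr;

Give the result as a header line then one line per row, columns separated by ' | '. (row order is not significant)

== RESULT ==
depts.yr | sum_rank
80 | 9
5 | 6

Derivation:
After JOIN books (2 rows):
depts.rank | depts.dept | depts.tag | depts.yr | books.amt | books.kind | books.rank
9 | eng | A | 80 | 3 | green | 9
6 | hr | F | 5 | 6 | red | 6
After GROUP BY (2 rows):
depts.yr | sum_rank
80 | 9
5 | 6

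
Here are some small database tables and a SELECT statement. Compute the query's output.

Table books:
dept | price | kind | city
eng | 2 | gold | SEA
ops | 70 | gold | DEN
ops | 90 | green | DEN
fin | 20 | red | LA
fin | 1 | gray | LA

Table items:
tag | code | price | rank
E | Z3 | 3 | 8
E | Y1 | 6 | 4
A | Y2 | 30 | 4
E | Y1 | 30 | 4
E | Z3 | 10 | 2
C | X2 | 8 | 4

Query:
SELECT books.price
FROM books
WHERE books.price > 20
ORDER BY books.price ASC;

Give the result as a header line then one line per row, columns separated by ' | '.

== RESULT ==
books.price
70
90

Derivation:
After WHERE (2 rows):
books.dept | books.price | books.kind | books.city
ops | 70 | gold | DEN
ops | 90 | green | DEN
After SELECT (2 rows):
books.price
70
90
After ORDER BY (2 rows):
books.price
70
90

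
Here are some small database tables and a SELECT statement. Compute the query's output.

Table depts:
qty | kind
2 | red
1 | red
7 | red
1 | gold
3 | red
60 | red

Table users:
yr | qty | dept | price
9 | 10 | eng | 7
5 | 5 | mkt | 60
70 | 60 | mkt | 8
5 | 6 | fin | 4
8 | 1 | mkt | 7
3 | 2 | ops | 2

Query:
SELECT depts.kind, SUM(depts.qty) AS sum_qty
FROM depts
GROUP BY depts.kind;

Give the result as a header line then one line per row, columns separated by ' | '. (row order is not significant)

After GROUP BY (2 rows):
depts.kind | sum_qty
red | 73
gold | 1

== RESULT ==
depts.kind | sum_qty
red | 73
gold | 1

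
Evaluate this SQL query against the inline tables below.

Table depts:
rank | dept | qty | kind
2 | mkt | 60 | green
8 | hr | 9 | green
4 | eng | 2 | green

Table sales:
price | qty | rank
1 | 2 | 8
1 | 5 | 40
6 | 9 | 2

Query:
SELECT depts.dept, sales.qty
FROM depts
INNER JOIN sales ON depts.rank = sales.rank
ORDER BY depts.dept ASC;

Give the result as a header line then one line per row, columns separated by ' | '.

== RESULT ==
depts.dept | sales.qty
hr | 2
mkt | 9

Derivation:
After JOIN sales (2 rows):
depts.rank | depts.dept | depts.qty | depts.kind | sales.price | sales.qty | sales.rank
2 | mkt | 60 | green | 6 | 9 | 2
8 | hr | 9 | green | 1 | 2 | 8
After SELECT (2 rows):
depts.dept | sales.qty
mkt | 9
hr | 2
After ORDER BY (2 rows):
depts.dept | sales.qty
hr | 2
mkt | 9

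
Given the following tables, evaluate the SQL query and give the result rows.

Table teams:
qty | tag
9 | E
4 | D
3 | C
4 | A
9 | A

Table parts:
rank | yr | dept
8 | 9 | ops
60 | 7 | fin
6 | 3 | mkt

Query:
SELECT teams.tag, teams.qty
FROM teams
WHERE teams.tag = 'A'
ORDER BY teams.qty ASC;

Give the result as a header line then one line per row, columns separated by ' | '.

== RESULT ==
teams.tag | teams.qty
A | 4
A | 9

Derivation:
After WHERE (2 rows):
teams.qty | teams.tag
4 | A
9 | A
After SELECT (2 rows):
teams.tag | teams.qty
A | 4
A | 9
After ORDER BY (2 rows):
teams.tag | teams.qty
A | 4
A | 9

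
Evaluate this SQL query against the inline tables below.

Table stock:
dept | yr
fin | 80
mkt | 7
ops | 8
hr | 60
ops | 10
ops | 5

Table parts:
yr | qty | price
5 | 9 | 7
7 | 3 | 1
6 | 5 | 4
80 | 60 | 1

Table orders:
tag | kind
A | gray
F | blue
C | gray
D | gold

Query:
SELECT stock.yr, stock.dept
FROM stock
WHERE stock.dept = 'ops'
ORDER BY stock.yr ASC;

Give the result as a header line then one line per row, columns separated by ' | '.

After WHERE (3 rows):
stock.dept | stock.yr
ops | 8
ops | 10
ops | 5
After SELECT (3 rows):
stock.yr | stock.dept
8 | ops
10 | ops
5 | ops
After ORDER BY (3 rows):
stock.yr | stock.dept
5 | ops
8 | ops
10 | ops

== RESULT ==
stock.yr | stock.dept
5 | ops
8 | ops
10 | ops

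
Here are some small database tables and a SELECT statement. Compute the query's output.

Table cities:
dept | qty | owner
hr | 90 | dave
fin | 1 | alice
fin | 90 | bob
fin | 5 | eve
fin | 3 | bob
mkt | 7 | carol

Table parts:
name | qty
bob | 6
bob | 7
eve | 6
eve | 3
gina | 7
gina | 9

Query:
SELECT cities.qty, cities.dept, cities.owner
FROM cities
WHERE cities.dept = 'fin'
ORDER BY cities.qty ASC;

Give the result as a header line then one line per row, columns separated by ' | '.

After WHERE (4 rows):
cities.dept | cities.qty | cities.owner
fin | 1 | alice
fin | 90 | bob
fin | 5 | eve
fin | 3 | bob
After SELECT (4 rows):
cities.qty | cities.dept | cities.owner
1 | fin | alice
90 | fin | bob
5 | fin | eve
3 | fin | bob
After ORDER BY (4 rows):
cities.qty | cities.dept | cities.owner
1 | fin | alice
3 | fin | bob
5 | fin | eve
90 | fin | bob

== RESULT ==
cities.qty | cities.dept | cities.owner
1 | fin | alice
3 | fin | bob
5 | fin | eve
90 | fin | bob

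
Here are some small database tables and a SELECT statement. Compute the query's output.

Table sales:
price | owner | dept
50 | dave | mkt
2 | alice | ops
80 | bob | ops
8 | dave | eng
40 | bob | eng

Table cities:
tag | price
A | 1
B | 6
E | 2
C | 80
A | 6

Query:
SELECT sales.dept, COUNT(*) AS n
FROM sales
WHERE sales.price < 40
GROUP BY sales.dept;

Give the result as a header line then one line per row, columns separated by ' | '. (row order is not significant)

After WHERE (2 rows):
sales.price | sales.owner | sales.dept
2 | alice | ops
8 | dave | eng
After GROUP BY (2 rows):
sales.dept | n
ops | 1
eng | 1

== RESULT ==
sales.dept | n
ops | 1
eng | 1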